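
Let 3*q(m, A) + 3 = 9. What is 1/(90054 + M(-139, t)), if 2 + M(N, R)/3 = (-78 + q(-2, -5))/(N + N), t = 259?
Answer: 139/12516786 ≈ 1.1105e-5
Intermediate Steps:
q(m, A) = 2 (q(m, A) = -1 + (⅓)*9 = -1 + 3 = 2)
M(N, R) = -6 - 114/N (M(N, R) = -6 + 3*((-78 + 2)/(N + N)) = -6 + 3*(-76*1/(2*N)) = -6 + 3*(-38/N) = -6 - 114/N)
1/(90054 + M(-139, t)) = 1/(90054 + (-6 - 114/(-139))) = 1/(90054 + (-6 - 114*(-1/139))) = 1/(90054 + (-6 + 114/139)) = 1/(90054 - 720/139) = 1/(12516786/139) = 139/12516786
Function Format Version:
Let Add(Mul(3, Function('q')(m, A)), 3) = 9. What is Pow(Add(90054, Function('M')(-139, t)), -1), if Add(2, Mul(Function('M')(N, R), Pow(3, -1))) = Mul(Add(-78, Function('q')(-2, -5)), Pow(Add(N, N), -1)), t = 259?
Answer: Rational(139, 12516786) ≈ 1.1105e-5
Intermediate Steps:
Function('q')(m, A) = 2 (Function('q')(m, A) = Add(-1, Mul(Rational(1, 3), 9)) = Add(-1, 3) = 2)
Function('M')(N, R) = Add(-6, Mul(-114, Pow(N, -1))) (Function('M')(N, R) = Add(-6, Mul(3, Mul(Add(-78, 2), Pow(Add(N, N), -1)))) = Add(-6, Mul(3, Mul(-76, Pow(Mul(2, N), -1)))) = Add(-6, Mul(3, Mul(-76, Mul(Rational(1, 2), Pow(N, -1))))) = Add(-6, Mul(3, Mul(-38, Pow(N, -1)))) = Add(-6, Mul(-114, Pow(N, -1))))
Pow(Add(90054, Function('M')(-139, t)), -1) = Pow(Add(90054, Add(-6, Mul(-114, Pow(-139, -1)))), -1) = Pow(Add(90054, Add(-6, Mul(-114, Rational(-1, 139)))), -1) = Pow(Add(90054, Add(-6, Rational(114, 139))), -1) = Pow(Add(90054, Rational(-720, 139)), -1) = Pow(Rational(12516786, 139), -1) = Rational(139, 12516786)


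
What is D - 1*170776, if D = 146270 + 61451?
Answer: 36945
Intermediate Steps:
D = 207721
D - 1*170776 = 207721 - 1*170776 = 207721 - 170776 = 36945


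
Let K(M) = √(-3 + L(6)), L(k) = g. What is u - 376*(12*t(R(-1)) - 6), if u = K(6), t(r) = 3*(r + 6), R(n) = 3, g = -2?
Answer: -119568 + I*√5 ≈ -1.1957e+5 + 2.2361*I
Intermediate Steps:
L(k) = -2
t(r) = 18 + 3*r (t(r) = 3*(6 + r) = 18 + 3*r)
K(M) = I*√5 (K(M) = √(-3 - 2) = √(-5) = I*√5)
u = I*√5 ≈ 2.2361*I
u - 376*(12*t(R(-1)) - 6) = I*√5 - 376*(12*(18 + 3*3) - 6) = I*√5 - 376*(12*(18 + 9) - 6) = I*√5 - 376*(12*27 - 6) = I*√5 - 376*(324 - 6) = I*√5 - 376*318 = I*√5 - 119568 = -119568 + I*√5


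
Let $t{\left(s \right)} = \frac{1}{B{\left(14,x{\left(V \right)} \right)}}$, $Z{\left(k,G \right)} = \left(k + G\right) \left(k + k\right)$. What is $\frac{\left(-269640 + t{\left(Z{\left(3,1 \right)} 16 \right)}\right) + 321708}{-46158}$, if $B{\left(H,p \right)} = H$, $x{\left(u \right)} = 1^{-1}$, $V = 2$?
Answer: $- \frac{728953}{646212} \approx -1.128$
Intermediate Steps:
$x{\left(u \right)} = 1$
$Z{\left(k,G \right)} = 2 k \left(G + k\right)$ ($Z{\left(k,G \right)} = \left(G + k\right) 2 k = 2 k \left(G + k\right)$)
$t{\left(s \right)} = \frac{1}{14}$
$\frac{\left(-269640 + t{\left(Z{\left(3,1 \right)} 16 \right)}\right) + 321708}{-46158} = \frac{\left(-269640 + \frac{1}{14}\right) + 321708}{-46158} = \left(- \frac{3774959}{14} + 321708\right) \left(- \frac{1}{46158}\right) = \frac{728953}{14} \left(- \frac{1}{46158}\right) = - \frac{728953}{646212}$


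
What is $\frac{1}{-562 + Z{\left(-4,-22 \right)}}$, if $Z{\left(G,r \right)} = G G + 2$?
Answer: $- \frac{1}{544} \approx -0.0018382$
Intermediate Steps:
$Z{\left(G,r \right)} = 2 + G^{2}$ ($Z{\left(G,r \right)} = G^{2} + 2 = 2 + G^{2}$)
$\frac{1}{-562 + Z{\left(-4,-22 \right)}} = \frac{1}{-562 + \left(2 + \left(-4\right)^{2}\right)} = \frac{1}{-562 + \left(2 + 16\right)} = \frac{1}{-562 + 18} = \frac{1}{-544} = - \frac{1}{544}$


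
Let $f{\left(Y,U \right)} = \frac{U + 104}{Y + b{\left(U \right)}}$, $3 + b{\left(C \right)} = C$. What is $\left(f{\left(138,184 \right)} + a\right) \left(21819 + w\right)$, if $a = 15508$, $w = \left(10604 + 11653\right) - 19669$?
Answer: $\frac{120749727380}{319} \approx 3.7853 \cdot 10^{8}$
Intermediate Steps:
$b{\left(C \right)} = -3 + C$
$w = 2588$ ($w = 22257 - 19669 = 2588$)
$f{\left(Y,U \right)} = \frac{104 + U}{-3 + U + Y}$ ($f{\left(Y,U \right)} = \frac{U + 104}{Y + \left(-3 + U\right)} = \frac{104 + U}{-3 + U + Y}$)
$\left(f{\left(138,184 \right)} + a\right) \left(21819 + w\right) = \left(\frac{104 + 184}{-3 + 184 + 138} + 15508\right) \left(21819 + 2588\right) = \left(\frac{1}{319} \cdot 288 + 15508\right) 24407 = \left(\frac{288}{319} + 15508\right) 24407 = \frac{4947340}{319} \cdot 24407 = \frac{120749727380}{319}$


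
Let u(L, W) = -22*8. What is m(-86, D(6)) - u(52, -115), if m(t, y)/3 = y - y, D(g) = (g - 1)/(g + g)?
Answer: 176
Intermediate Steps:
D(g) = (-1 + g)/(2*g) (D(g) = (-1 + g)/((2*g)) = (-1 + g)*(1/(2*g)) = (-1 + g)/(2*g))
u(L, W) = -176
m(t, y) = 0 (m(t, y) = 3*(y - y) = 3*0 = 0)
m(-86, D(6)) - u(52, -115) = 0 - 1*(-176) = 0 + 176 = 176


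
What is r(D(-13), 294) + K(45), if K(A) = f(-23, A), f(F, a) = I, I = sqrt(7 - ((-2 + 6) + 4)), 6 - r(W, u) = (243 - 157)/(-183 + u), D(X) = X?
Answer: 580/111 + I ≈ 5.2252 + 1.0*I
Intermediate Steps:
r(W, u) = 6 - 86/(-183 + u) (r(W, u) = 6 - (243 - 157)/(-183 + u) = 6 - 86/(-183 + u))
I
f(F, a) = I
K(A) = I
r(D(-13), 294) + K(45) = 2*(-592 + 3*294)/(-183 + 294) + I = 2*(-592 + 882)/111 + I = 2*(1/111)*290 + I = 580/111 + I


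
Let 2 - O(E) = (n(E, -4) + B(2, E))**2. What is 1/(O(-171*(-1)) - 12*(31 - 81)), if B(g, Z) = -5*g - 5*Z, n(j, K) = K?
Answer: -1/754559 ≈ -1.3253e-6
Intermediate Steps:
B(g, Z) = -5*Z - 5*g
O(E) = 2 - (-14 - 5*E)**2 (O(E) = 2 - (-4 + (-5*E - 5*2))**2 = 2 - (-4 + (-5*E - 10))**2 = 2 - (-4 + (-10 - 5*E))**2 = 2 - (-14 - 5*E)**2)
1/(O(-171*(-1)) - 12*(31 - 81)) = 1/((2 - (14 + 5*(-171*(-1)))**2) - 12*(31 - 81)) = 1/((2 - (14 + 5*171)**2) - 12*(-50)) = 1/((2 - (14 + 855)**2) + 600) = 1/((2 - 1*869**2) + 600) = 1/((2 - 1*755161) + 600) = 1/((2 - 755161) + 600) = 1/(-755159 + 600) = 1/(-754559) = -1/754559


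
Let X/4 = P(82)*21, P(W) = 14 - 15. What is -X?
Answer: 84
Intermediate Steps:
P(W) = -1
X = -84 (X = 4*(-1*21) = 4*(-21) = -84)
-X = -1*(-84) = 84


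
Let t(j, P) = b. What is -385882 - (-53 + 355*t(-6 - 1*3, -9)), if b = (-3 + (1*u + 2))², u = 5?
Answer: -391509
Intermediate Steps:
b = 16 (b = (-3 + (1*5 + 2))² = (-3 + (5 + 2))² = (-3 + 7)² = 4² = 16)
t(j, P) = 16
-385882 - (-53 + 355*t(-6 - 1*3, -9)) = -385882 - (-53 + 355*16) = -385882 - (-53 + 5680) = -385882 - 1*5627 = -385882 - 5627 = -391509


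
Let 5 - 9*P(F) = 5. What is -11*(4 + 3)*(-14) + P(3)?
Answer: 1078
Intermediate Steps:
P(F) = 0 (P(F) = 5/9 - 1/9*5 = 5/9 - 5/9 = 0)
-11*(4 + 3)*(-14) + P(3) = -11*(4 + 3)*(-14) + 0 = -11*7*(-14) + 0 = -77*(-14) + 0 = 1078 + 0 = 1078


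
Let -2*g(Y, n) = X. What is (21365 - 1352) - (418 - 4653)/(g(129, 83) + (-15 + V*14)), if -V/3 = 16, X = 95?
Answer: 29390627/1469 ≈ 20007.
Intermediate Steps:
g(Y, n) = -95/2 (g(Y, n) = -1/2*95 = -95/2)
V = -48 (V = -3*16 = -48)
(21365 - 1352) - (418 - 4653)/(g(129, 83) + (-15 + V*14)) = (21365 - 1352) - (418 - 4653)/(-95/2 + (-15 - 48*14)) = 20013 - (-4235)/(-95/2 + (-15 - 672)) = 20013 - (-4235)/(-95/2 - 687) = 20013 - (-4235)/(-1469/2) = 20013 - (-4235)*(-2)/1469 = 20013 - 1*8470/1469 = 20013 - 8470/1469 = 29390627/1469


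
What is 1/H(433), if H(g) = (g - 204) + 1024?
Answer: 1/1253 ≈ 0.00079808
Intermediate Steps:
H(g) = 820 + g (H(g) = (-204 + g) + 1024 = 820 + g)
1/H(433) = 1/(820 + 433) = 1/1253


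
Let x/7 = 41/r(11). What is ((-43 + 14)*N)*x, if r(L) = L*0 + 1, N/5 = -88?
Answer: 3662120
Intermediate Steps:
N = -440 (N = 5*(-88) = -440)
r(L) = 1 (r(L) = 0 + 1 = 1)
x = 287 (x = 7*(41/1) = 7*(41*1) = 7*41 = 287)
((-43 + 14)*N)*x = ((-43 + 14)*(-440))*287 = -29*(-440)*287 = 12760*287 = 3662120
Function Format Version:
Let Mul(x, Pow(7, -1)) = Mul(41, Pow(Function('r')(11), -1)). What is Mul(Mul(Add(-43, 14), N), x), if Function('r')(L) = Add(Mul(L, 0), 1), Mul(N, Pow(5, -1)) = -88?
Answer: 3662120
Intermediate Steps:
N = -440 (N = Mul(5, -88) = -440)
Function('r')(L) = 1 (Function('r')(L) = Add(0, 1) = 1)
x = 287 (x = Mul(7, Mul(41, Pow(1, -1))) = Mul(7, Mul(41, 1)) = Mul(7, 41) = 287)
Mul(Mul(Add(-43, 14), N), x) = Mul(Mul(Add(-43, 14), -440), 287) = Mul(Mul(-29, -440), 287) = Mul(12760, 287) = 3662120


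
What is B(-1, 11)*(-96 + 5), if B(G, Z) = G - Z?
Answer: 1092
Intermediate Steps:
B(-1, 11)*(-96 + 5) = (-1 - 1*11)*(-96 + 5) = (-1 - 11)*(-91) = -12*(-91) = 1092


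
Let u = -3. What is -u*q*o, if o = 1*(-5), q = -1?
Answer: 15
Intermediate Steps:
o = -5
-u*q*o = -(-3*(-1))*(-5) = -3*(-5) = -1*(-15) = 15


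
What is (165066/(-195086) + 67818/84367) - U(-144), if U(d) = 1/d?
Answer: -41866812647/1185035080464 ≈ -0.035330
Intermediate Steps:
(165066/(-195086) + 67818/84367) - U(-144) = (165066/(-195086) + 67818/84367) - 1/(-144) = (165066*(-1/195086) + 67818*(1/84367)) - 1*(-1/144) = (-82533/97543 + 67818/84367) + 1/144 = -347890437/8229410281 + 1/144 = -41866812647/1185035080464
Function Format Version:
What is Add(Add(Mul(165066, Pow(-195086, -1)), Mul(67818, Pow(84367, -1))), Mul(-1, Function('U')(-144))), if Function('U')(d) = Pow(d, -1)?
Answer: Rational(-41866812647, 1185035080464) ≈ -0.035330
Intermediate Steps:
Add(Add(Mul(165066, Pow(-195086, -1)), Mul(67818, Pow(84367, -1))), Mul(-1, Function('U')(-144))) = Add(Add(Mul(165066, Pow(-195086, -1)), Mul(67818, Pow(84367, -1))), Mul(-1, Pow(-144, -1))) = Add(Add(Mul(165066, Rational(-1, 195086)), Mul(67818, Rational(1, 84367))), Mul(-1, Rational(-1, 144))) = Add(Add(Rational(-82533, 97543), Rational(67818, 84367)), Rational(1, 144)) = Add(Rational(-347890437, 8229410281), Rational(1, 144)) = Rational(-41866812647, 1185035080464)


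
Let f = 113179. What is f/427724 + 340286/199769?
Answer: 15287104065/7767817796 ≈ 1.9680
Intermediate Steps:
f/427724 + 340286/199769 = 113179/427724 + 340286/199769 = 113179*(1/427724) + 340286*(1/199769) = 10289/38884 + 340286/199769 = 15287104065/7767817796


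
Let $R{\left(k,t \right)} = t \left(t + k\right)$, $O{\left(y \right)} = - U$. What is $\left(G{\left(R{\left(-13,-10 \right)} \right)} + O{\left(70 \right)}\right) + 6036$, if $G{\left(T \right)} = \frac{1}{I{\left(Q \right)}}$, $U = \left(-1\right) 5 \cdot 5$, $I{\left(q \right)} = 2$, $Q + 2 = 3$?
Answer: $\frac{12123}{2} \approx 6061.5$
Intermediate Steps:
$Q = 1$ ($Q = -2 + 3 = 1$)
$U = -25$ ($U = \left(-5\right) 5 = -25$)
$O{\left(y \right)} = 25$ ($O{\left(y \right)} = \left(-1\right) \left(-25\right) = 25$)
$R{\left(k,t \right)} = t \left(k + t\right)$
$G{\left(T \right)} = \frac{1}{2}$
$\left(G{\left(R{\left(-13,-10 \right)} \right)} + O{\left(70 \right)}\right) + 6036 = \left(\frac{1}{2} + 25\right) + 6036 = \frac{51}{2} + 6036 = \frac{12123}{2}$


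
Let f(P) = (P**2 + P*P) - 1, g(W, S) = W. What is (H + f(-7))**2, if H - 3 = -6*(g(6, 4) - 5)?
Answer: 8836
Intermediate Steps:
f(P) = -1 + 2*P**2 (f(P) = (P**2 + P**2) - 1 = 2*P**2 - 1 = -1 + 2*P**2)
H = -3 (H = 3 - 6*(6 - 5) = 3 - 6*1 = 3 - 6 = -3)
(H + f(-7))**2 = (-3 + (-1 + 2*(-7)**2))**2 = (-3 + (-1 + 2*49))**2 = (-3 + (-1 + 98))**2 = (-3 + 97)**2 = 94**2 = 8836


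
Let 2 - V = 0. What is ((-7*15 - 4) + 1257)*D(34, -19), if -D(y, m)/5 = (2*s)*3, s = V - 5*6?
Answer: 964320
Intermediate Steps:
V = 2 (V = 2 - 1*0 = 2 + 0 = 2)
s = -28 (s = 2 - 5*6 = 2 - 30 = -28)
D(y, m) = 840 (D(y, m) = -5*2*(-28)*3 = -(-280)*3 = -5*(-168) = 840)
((-7*15 - 4) + 1257)*D(34, -19) = ((-7*15 - 4) + 1257)*840 = ((-105 - 4) + 1257)*840 = (-109 + 1257)*840 = 1148*840 = 964320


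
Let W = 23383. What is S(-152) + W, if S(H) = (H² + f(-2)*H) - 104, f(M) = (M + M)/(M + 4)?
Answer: 46687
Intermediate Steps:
f(M) = 2*M/(4 + M) (f(M) = (2*M)/(4 + M) = 2*M/(4 + M))
S(H) = -104 + H² - 2*H (S(H) = (H² + (2*(-2)/(4 - 2))*H) - 104 = (H² + (2*(-2)/2)*H) - 104 = (H² + (2*(-2)*(½))*H) - 104 = (H² - 2*H) - 104 = -104 + H² - 2*H)
S(-152) + W = (-104 + (-152)² - 2*(-152)) + 23383 = (-104 + 23104 + 304) + 23383 = 23304 + 23383 = 46687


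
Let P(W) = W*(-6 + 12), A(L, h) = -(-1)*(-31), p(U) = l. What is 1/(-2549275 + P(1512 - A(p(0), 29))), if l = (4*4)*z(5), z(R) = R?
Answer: -1/2540017 ≈ -3.9370e-7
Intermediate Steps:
l = 80 (l = (4*4)*5 = 16*5 = 80)
p(U) = 80
A(L, h) = -31 (A(L, h) = -1*31 = -31)
P(W) = 6*W (P(W) = W*6 = 6*W)
1/(-2549275 + P(1512 - A(p(0), 29))) = 1/(-2549275 + 6*(1512 - 1*(-31))) = 1/(-2549275 + 6*(1512 + 31)) = 1/(-2549275 + 6*1543) = 1/(-2549275 + 9258) = 1/(-2540017) = -1/2540017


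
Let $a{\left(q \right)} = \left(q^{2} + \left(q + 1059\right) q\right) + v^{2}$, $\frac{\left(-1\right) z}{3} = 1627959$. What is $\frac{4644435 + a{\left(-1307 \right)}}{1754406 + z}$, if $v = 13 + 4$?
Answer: $- \frac{741901}{347719} \approx -2.1336$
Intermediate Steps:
$v = 17$
$z = -4883877$ ($z = \left(-3\right) 1627959 = -4883877$)
$a{\left(q \right)} = 289 + q^{2} + q \left(1059 + q\right)$ ($a{\left(q \right)} = \left(q^{2} + \left(q + 1059\right) q\right) + 17^{2} = \left(q^{2} + \left(1059 + q\right) q\right) + 289 = \left(q^{2} + q \left(1059 + q\right)\right) + 289 = 289 + q^{2} + q \left(1059 + q\right)$)
$\frac{4644435 + a{\left(-1307 \right)}}{1754406 + z} = \frac{4644435 + \left(289 + 2 \left(-1307\right)^{2} + 1059 \left(-1307\right)\right)}{1754406 - 4883877} = \frac{4644435 + \left(289 + 2 \cdot 1708249 - 1384113\right)}{-3129471} = \left(4644435 + \left(289 + 3416498 - 1384113\right)\right) \left(- \frac{1}{3129471}\right) = \left(4644435 + 2032674\right) \left(- \frac{1}{3129471}\right) = 6677109 \left(- \frac{1}{3129471}\right) = - \frac{741901}{347719}$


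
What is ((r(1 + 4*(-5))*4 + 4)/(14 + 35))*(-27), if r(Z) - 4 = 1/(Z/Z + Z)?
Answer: -534/49 ≈ -10.898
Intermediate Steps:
r(Z) = 4 + 1/(1 + Z) (r(Z) = 4 + 1/(Z/Z + Z) = 4 + 1/(1 + Z))
((r(1 + 4*(-5))*4 + 4)/(14 + 35))*(-27) = ((((5 + 4*(1 + 4*(-5)))/(1 + (1 + 4*(-5))))*4 + 4)/(14 + 35))*(-27) = ((((5 + 4*(1 - 20))/(1 + (1 - 20)))*4 + 4)/49)*(-27) = ((((5 + 4*(-19))/(1 - 19))*4 + 4)*(1/49))*(-27) = ((((5 - 76)/(-18))*4 + 4)*(1/49))*(-27) = ((-1/18*(-71)*4 + 4)*(1/49))*(-27) = (((71/18)*4 + 4)*(1/49))*(-27) = ((142/9 + 4)*(1/49))*(-27) = ((178/9)*(1/49))*(-27) = (178/441)*(-27) = -534/49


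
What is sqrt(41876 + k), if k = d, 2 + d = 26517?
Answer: 3*sqrt(7599) ≈ 261.52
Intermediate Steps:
d = 26515 (d = -2 + 26517 = 26515)
k = 26515
sqrt(41876 + k) = sqrt(41876 + 26515) = sqrt(68391) = 3*sqrt(7599)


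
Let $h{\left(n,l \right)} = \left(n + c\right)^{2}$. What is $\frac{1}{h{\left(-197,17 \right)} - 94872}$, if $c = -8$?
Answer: $- \frac{1}{52847} \approx -1.8923 \cdot 10^{-5}$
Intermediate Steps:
$h{\left(n,l \right)} = \left(-8 + n\right)^{2}$ ($h{\left(n,l \right)} = \left(n - 8\right)^{2} = \left(-8 + n\right)^{2}$)
$\frac{1}{h{\left(-197,17 \right)} - 94872} = \frac{1}{\left(-8 - 197\right)^{2} - 94872} = \frac{1}{\left(-205\right)^{2} - 94872} = \frac{1}{42025 - 94872} = \frac{1}{-52847} = - \frac{1}{52847}$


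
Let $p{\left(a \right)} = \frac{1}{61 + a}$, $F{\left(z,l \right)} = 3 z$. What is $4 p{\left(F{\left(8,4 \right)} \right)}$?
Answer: $\frac{4}{85} \approx 0.047059$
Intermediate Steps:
$4 p{\left(F{\left(8,4 \right)} \right)} = \frac{4}{61 + 3 \cdot 8} = \frac{4}{61 + 24} = \frac{4}{85}$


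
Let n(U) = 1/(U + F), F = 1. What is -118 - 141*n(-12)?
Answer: -1157/11 ≈ -105.18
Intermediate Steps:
n(U) = 1/(1 + U) (n(U) = 1/(U + 1) = 1/(1 + U))
-118 - 141*n(-12) = -118 - 141/(1 - 12) = -118 - 141/(-11) = -118 - 141*(-1/11) = -118 + 141/11 = -1157/11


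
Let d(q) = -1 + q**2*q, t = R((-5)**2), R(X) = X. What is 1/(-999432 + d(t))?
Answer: -1/983808 ≈ -1.0165e-6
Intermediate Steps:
t = 25 (t = (-5)**2 = 25)
d(q) = -1 + q**3
1/(-999432 + d(t)) = 1/(-999432 + (-1 + 25**3)) = 1/(-999432 + (-1 + 15625)) = 1/(-999432 + 15624) = 1/(-983808) = -1/983808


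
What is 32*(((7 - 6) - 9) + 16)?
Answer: 256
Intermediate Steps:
32*(((7 - 6) - 9) + 16) = 32*((1 - 9) + 16) = 32*(-8 + 16) = 32*8 = 256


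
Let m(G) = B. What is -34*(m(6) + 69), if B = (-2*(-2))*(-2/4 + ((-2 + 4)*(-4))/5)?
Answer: -10302/5 ≈ -2060.4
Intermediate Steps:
B = -42/5 (B = 4*(-2*¼ + (2*(-4))*(⅕)) = 4*(-½ - 8*⅕) = 4*(-½ - 8/5) = 4*(-21/10) = -42/5 ≈ -8.4000)
m(G) = -42/5
-34*(m(6) + 69) = -34*(-42/5 + 69) = -34*303/5 = -10302/5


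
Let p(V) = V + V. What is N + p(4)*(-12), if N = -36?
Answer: -132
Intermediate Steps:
p(V) = 2*V
N + p(4)*(-12) = -36 + (2*4)*(-12) = -36 + 8*(-12) = -36 - 96 = -132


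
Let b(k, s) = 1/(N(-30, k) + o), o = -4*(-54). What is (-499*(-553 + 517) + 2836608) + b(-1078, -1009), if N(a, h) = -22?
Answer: 553786969/194 ≈ 2.8546e+6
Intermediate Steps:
o = 216
b(k, s) = 1/194 (b(k, s) = 1/(-22 + 216) = 1/194)
(-499*(-553 + 517) + 2836608) + b(-1078, -1009) = (-499*(-553 + 517) + 2836608) + 1/194 = (-499*(-36) + 2836608) + 1/194 = (17964 + 2836608) + 1/194 = 2854572 + 1/194 = 553786969/194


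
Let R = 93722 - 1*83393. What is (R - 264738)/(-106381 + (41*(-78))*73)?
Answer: 254409/339835 ≈ 0.74862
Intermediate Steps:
R = 10329 (R = 93722 - 83393 = 10329)
(R - 264738)/(-106381 + (41*(-78))*73) = (10329 - 264738)/(-106381 + (41*(-78))*73) = -254409/(-106381 - 3198*73) = -254409/(-106381 - 233454) = -254409/(-339835) = -254409*(-1/339835) = 254409/339835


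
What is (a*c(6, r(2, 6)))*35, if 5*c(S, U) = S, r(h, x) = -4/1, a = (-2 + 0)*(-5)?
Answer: 420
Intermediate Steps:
a = 10 (a = -2*(-5) = 10)
r(h, x) = -4 (r(h, x) = -4*1 = -4)
c(S, U) = S/5
(a*c(6, r(2, 6)))*35 = (10*((⅕)*6))*35 = (10*(6/5))*35 = 12*35 = 420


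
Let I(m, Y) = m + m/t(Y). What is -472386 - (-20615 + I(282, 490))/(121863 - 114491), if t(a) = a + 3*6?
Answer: -884531951927/1872488 ≈ -4.7238e+5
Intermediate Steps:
t(a) = 18 + a (t(a) = a + 18 = 18 + a)
I(m, Y) = m + m/(18 + Y)
-472386 - (-20615 + I(282, 490))/(121863 - 114491) = -472386 - (-20615 + 282*(19 + 490)/(18 + 490))/(121863 - 114491) = -472386 - (-20615 + 282*509/508)/7372 = -472386 - (-20615 + 282*(1/508)*509)/7372 = -472386 - (-20615 + 71769/254)/7372 = -472386 - (-5164441)/(254*7372) = -472386 - 1*(-5164441/1872488) = -472386 + 5164441/1872488 = -884531951927/1872488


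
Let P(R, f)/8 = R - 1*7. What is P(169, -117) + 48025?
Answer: 49321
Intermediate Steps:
P(R, f) = -56 + 8*R (P(R, f) = 8*(R - 1*7) = 8*(R - 7) = 8*(-7 + R) = -56 + 8*R)
P(169, -117) + 48025 = (-56 + 8*169) + 48025 = (-56 + 1352) + 48025 = 1296 + 48025 = 49321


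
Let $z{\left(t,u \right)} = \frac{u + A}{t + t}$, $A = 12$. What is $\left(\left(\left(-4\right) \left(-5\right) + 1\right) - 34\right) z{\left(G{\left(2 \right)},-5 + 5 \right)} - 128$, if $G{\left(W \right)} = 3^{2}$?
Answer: $- \frac{410}{3} \approx -136.67$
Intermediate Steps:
$G{\left(W \right)} = 9$
$z{\left(t,u \right)} = \frac{12 + u}{2 t}$ ($z{\left(t,u \right)} = \frac{u + 12}{t + t} = \frac{12 + u}{2 t}$)
$\left(\left(\left(-4\right) \left(-5\right) + 1\right) - 34\right) z{\left(G{\left(2 \right)},-5 + 5 \right)} - 128 = \left(\left(\left(-4\right) \left(-5\right) + 1\right) - 34\right) \frac{12 + \left(-5 + 5\right)}{2 \cdot 9} - 128 = \left(\left(20 + 1\right) - 34\right) \frac{1}{2} \cdot \frac{1}{9} \left(12 + 0\right) - 128 = \left(21 - 34\right) \frac{1}{2} \cdot \frac{1}{9} \cdot 12 - 128 = \left(-13\right) \frac{2}{3} - 128 = - \frac{26}{3} - 128 = - \frac{410}{3}$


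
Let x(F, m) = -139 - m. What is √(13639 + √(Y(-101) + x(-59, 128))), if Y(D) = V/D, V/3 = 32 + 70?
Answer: √(139131439 + 101*I*√2754573)/101 ≈ 116.79 + 0.070353*I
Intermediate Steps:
V = 306 (V = 3*(32 + 70) = 3*102 = 306)
Y(D) = 306/D
√(13639 + √(Y(-101) + x(-59, 128))) = √(13639 + √(306/(-101) + (-139 - 1*128))) = √(13639 + √(306*(-1/101) + (-139 - 128))) = √(13639 + √(-306/101 - 267)) = √(13639 + √(-27273/101)) = √(13639 + I*√2754573/101)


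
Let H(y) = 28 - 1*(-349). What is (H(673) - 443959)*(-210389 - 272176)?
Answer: 214057147830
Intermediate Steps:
H(y) = 377 (H(y) = 28 + 349 = 377)
(H(673) - 443959)*(-210389 - 272176) = (377 - 443959)*(-210389 - 272176) = -443582*(-482565) = 214057147830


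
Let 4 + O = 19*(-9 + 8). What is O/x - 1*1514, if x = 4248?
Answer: -6431495/4248 ≈ -1514.0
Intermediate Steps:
O = -23 (O = -4 + 19*(-9 + 8) = -4 + 19*(-1) = -4 - 19 = -23)
O/x - 1*1514 = -23/4248 - 1*1514 = -23*1/4248 - 1514 = -23/4248 - 1514 = -6431495/4248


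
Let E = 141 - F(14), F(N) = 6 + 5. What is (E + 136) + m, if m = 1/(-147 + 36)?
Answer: 29525/111 ≈ 265.99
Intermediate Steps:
F(N) = 11
m = -1/111 (m = 1/(-111) = 1*(-1/111) = -1/111 ≈ -0.0090090)
E = 130 (E = 141 - 1*11 = 141 - 11 = 130)
(E + 136) + m = (130 + 136) - 1/111 = 266 - 1/111 = 29525/111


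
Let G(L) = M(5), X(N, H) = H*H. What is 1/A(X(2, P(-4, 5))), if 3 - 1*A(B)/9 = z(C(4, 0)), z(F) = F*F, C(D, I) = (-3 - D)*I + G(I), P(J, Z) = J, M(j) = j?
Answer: -1/198 ≈ -0.0050505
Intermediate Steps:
X(N, H) = H²
G(L) = 5
C(D, I) = 5 + I*(-3 - D) (C(D, I) = (-3 - D)*I + 5 = I*(-3 - D) + 5 = 5 + I*(-3 - D))
z(F) = F²
A(B) = -198 (A(B) = 27 - 9*(5 - 3*0 - 1*4*0)² = 27 - 9*(5 + 0 + 0)² = 27 - 9*5² = 27 - 9*25 = 27 - 225 = -198)
1/A(X(2, P(-4, 5))) = 1/(-198) = -1/198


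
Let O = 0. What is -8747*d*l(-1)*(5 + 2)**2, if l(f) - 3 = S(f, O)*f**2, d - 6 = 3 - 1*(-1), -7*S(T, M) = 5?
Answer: -9796640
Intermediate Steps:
S(T, M) = -5/7 (S(T, M) = -1/7*5 = -5/7)
d = 10 (d = 6 + (3 - 1*(-1)) = 6 + (3 + 1) = 6 + 4 = 10)
l(f) = 3 - 5*f**2/7
-8747*d*l(-1)*(5 + 2)**2 = -8747*10*(3 - 5/7*(-1)**2)*(5 + 2)**2 = -8747*10*(3 - 5/7*1)*7**2 = -8747*10*(3 - 5/7)*49 = -8747*10*(16/7)*49 = -1399520*49/7 = -8747*1120 = -9796640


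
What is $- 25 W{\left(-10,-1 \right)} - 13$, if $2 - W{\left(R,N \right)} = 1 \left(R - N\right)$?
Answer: $-288$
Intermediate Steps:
$W{\left(R,N \right)} = 2 + N - R$ ($W{\left(R,N \right)} = 2 - 1 \left(R - N\right) = 2 - \left(R - N\right) = 2 + \left(N - R\right) = 2 + N - R$)
$- 25 W{\left(-10,-1 \right)} - 13 = - 25 \left(2 - 1 - -10\right) - 13 = - 25 \left(2 - 1 + 10\right) - 13 = \left(-25\right) 11 - 13 = -275 - 13 = -288$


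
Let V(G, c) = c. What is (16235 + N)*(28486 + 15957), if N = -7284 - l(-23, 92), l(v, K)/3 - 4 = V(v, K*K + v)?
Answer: -728154112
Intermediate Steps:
l(v, K) = 12 + 3*v + 3*K² (l(v, K) = 12 + 3*(K*K + v) = 12 + 3*(K² + v) = 12 + 3*(v + K²) = 12 + (3*v + 3*K²) = 12 + 3*v + 3*K²)
N = -32619 (N = -7284 - (12 + 3*(-23) + 3*92²) = -7284 - (12 - 69 + 3*8464) = -7284 - (12 - 69 + 25392) = -7284 - 1*25335 = -7284 - 25335 = -32619)
(16235 + N)*(28486 + 15957) = (16235 - 32619)*(28486 + 15957) = -16384*44443 = -728154112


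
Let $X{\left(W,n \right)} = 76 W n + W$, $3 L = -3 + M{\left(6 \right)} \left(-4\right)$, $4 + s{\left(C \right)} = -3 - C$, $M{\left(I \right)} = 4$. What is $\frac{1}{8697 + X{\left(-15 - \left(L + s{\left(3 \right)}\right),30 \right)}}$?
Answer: $\frac{3}{35215} \approx 8.5191 \cdot 10^{-5}$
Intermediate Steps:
$s{\left(C \right)} = -7 - C$ ($s{\left(C \right)} = -4 - \left(3 + C\right) = -7 - C$)
$L = - \frac{19}{3}$ ($L = \frac{-3 + 4 \left(-4\right)}{3} = \frac{-3 - 16}{3} = \frac{1}{3} \left(-19\right) = - \frac{19}{3} \approx -6.3333$)
$X{\left(W,n \right)} = W + 76 W n$ ($X{\left(W,n \right)} = 76 W n + W = W + 76 W n$)
$\frac{1}{8697 + X{\left(-15 - \left(L + s{\left(3 \right)}\right),30 \right)}} = \frac{1}{8697 + \left(-15 - \left(- \frac{19}{3} - 10\right)\right) \left(1 + 76 \cdot 30\right)} = \frac{1}{8697 + \left(-15 - \left(- \frac{19}{3} - 10\right)\right) \left(1 + 2280\right)} = \frac{1}{8697 + \left(-15 - \left(- \frac{19}{3} - 10\right)\right) 2281} = \frac{1}{8697 + \left(-15 - - \frac{49}{3}\right) 2281} = \frac{1}{8697 + \left(-15 + \frac{49}{3}\right) 2281} = \frac{1}{8697 + \frac{4}{3} \cdot 2281} = \frac{1}{8697 + \frac{9124}{3}} = \frac{1}{\frac{35215}{3}} = \frac{3}{35215}$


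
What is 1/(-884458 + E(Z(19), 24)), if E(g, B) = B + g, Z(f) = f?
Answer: -1/884415 ≈ -1.1307e-6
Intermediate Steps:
1/(-884458 + E(Z(19), 24)) = 1/(-884458 + (24 + 19)) = 1/(-884458 + 43) = 1/(-884415) = -1/884415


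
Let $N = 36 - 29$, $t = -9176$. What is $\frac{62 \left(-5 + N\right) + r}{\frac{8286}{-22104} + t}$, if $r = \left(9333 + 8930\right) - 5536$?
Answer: $- \frac{47343084}{33805765} \approx -1.4004$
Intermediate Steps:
$r = 12727$ ($r = 18263 - 5536 = 12727$)
$N = 7$
$\frac{62 \left(-5 + N\right) + r}{\frac{8286}{-22104} + t} = \frac{62 \left(-5 + 7\right) + 12727}{\frac{8286}{-22104} - 9176} = \frac{62 \cdot 2 + 12727}{8286 \left(- \frac{1}{22104}\right) - 9176} = \frac{124 + 12727}{- \frac{1381}{3684} - 9176} = \frac{12851}{- \frac{33805765}{3684}} = 12851 \left(- \frac{3684}{33805765}\right) = - \frac{47343084}{33805765}$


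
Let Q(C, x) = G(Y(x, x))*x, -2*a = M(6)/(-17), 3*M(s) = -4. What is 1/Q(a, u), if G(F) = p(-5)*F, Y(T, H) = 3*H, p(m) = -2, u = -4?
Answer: -1/96 ≈ -0.010417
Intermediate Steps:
M(s) = -4/3 (M(s) = (⅓)*(-4) = -4/3)
a = -2/51 (a = -(-2)/(3*(-17)) = -(-2)*(-1)/(3*17) = -½*4/51 = -2/51 ≈ -0.039216)
G(F) = -2*F
Q(C, x) = -6*x² (Q(C, x) = (-6*x)*x = -6*x²)
1/Q(a, u) = 1/(-6*(-4)²) = 1/(-6*16) = 1/(-96) = -1/96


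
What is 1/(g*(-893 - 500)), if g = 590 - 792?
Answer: 1/281386 ≈ 3.5538e-6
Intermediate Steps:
g = -202
1/(g*(-893 - 500)) = 1/(-202*(-893 - 500)) = 1/(-202*(-1393)) = 1/281386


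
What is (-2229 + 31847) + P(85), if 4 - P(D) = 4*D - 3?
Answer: 29285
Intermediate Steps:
P(D) = 7 - 4*D (P(D) = 4 - (4*D - 3) = 4 - (-3 + 4*D) = 4 + (3 - 4*D) = 7 - 4*D)
(-2229 + 31847) + P(85) = (-2229 + 31847) + (7 - 4*85) = 29618 + (7 - 340) = 29618 - 333 = 29285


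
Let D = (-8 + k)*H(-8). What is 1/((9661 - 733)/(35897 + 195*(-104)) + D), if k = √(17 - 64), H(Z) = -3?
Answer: 1997601704/83473026381 + 243890689*I*√47/83473026381 ≈ 0.023931 + 0.020031*I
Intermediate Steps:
k = I*√47 (k = √(-47) = I*√47 ≈ 6.8557*I)
D = 24 - 3*I*√47 (D = (-8 + I*√47)*(-3) = 24 - 3*I*√47 ≈ 24.0 - 20.567*I)
1/((9661 - 733)/(35897 + 195*(-104)) + D) = 1/((9661 - 733)/(35897 + 195*(-104)) + (24 - 3*I*√47)) = 1/(8928/(35897 - 20280) + (24 - 3*I*√47)) = 1/(8928/15617 + (24 - 3*I*√47)) = 1/(383736/15617 - 3*I*√47)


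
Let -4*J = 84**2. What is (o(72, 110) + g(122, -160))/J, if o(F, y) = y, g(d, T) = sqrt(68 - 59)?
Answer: -113/1764 ≈ -0.064059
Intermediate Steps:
g(d, T) = 3 (g(d, T) = sqrt(9) = 3)
J = -1764 (J = -1/4*84**2 = -1/4*7056 = -1764)
(o(72, 110) + g(122, -160))/J = (110 + 3)/(-1764) = 113*(-1/1764) = -113/1764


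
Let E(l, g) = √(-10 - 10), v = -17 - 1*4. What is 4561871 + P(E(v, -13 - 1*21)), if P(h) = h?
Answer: 4561871 + 2*I*√5 ≈ 4.5619e+6 + 4.4721*I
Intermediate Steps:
v = -21 (v = -17 - 4 = -21)
E(l, g) = 2*I*√5 (E(l, g) = √(-20) = 2*I*√5)
4561871 + P(E(v, -13 - 1*21)) = 4561871 + 2*I*√5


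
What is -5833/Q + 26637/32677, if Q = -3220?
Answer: 276376081/105219940 ≈ 2.6267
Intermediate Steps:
-5833/Q + 26637/32677 = -5833/(-3220) + 26637/32677 = -5833*(-1/3220) + 26637*(1/32677) = 5833/3220 + 26637/32677 = 276376081/105219940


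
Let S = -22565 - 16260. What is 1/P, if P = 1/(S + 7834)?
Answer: -30991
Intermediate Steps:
S = -38825
P = -1/30991 (P = 1/(-38825 + 7834) = 1/(-30991) = -1/30991 ≈ -3.2267e-5)
1/P = 1/(-1/30991) = -30991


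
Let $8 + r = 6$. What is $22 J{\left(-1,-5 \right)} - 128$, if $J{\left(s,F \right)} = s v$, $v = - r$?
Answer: $-172$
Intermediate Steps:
$r = -2$ ($r = -8 + 6 = -2$)
$v = 2$ ($v = \left(-1\right) \left(-2\right) = 2$)
$J{\left(s,F \right)} = 2 s$ ($J{\left(s,F \right)} = s 2 = 2 s$)
$22 J{\left(-1,-5 \right)} - 128 = 22 \cdot 2 \left(-1\right) - 128 = 22 \left(-2\right) - 128 = -44 - 128 = -172$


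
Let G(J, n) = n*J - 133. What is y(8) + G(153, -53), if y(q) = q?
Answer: -8234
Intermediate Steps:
G(J, n) = -133 + J*n (G(J, n) = J*n - 133 = -133 + J*n)
y(8) + G(153, -53) = 8 + (-133 + 153*(-53)) = 8 + (-133 - 8109) = 8 - 8242 = -8234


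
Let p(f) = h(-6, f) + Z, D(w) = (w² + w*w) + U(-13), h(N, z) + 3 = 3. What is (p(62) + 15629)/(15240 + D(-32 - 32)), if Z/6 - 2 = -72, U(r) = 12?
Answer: 15209/23444 ≈ 0.64874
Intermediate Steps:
h(N, z) = 0 (h(N, z) = -3 + 3 = 0)
D(w) = 12 + 2*w² (D(w) = (w² + w*w) + 12 = (w² + w²) + 12 = 2*w² + 12 = 12 + 2*w²)
Z = -420 (Z = 12 + 6*(-72) = 12 - 432 = -420)
p(f) = -420 (p(f) = 0 - 420 = -420)
(p(62) + 15629)/(15240 + D(-32 - 32)) = (-420 + 15629)/(15240 + (12 + 2*(-32 - 32)²)) = 15209/(15240 + (12 + 2*(-64)²)) = 15209/(15240 + (12 + 2*4096)) = 15209/(15240 + (12 + 8192)) = 15209/(15240 + 8204) = 15209/23444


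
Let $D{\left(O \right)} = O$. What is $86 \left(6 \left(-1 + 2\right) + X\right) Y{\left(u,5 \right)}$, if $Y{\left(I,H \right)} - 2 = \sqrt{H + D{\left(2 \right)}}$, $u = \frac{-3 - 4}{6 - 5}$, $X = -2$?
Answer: $688 + 344 \sqrt{7} \approx 1598.1$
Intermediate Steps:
$u = -7$ ($u = - \frac{7}{1} = \left(-7\right) 1 = -7$)
$Y{\left(I,H \right)} = 2 + \sqrt{2 + H}$ ($Y{\left(I,H \right)} = 2 + \sqrt{H + 2} = 2 + \sqrt{2 + H}$)
$86 \left(6 \left(-1 + 2\right) + X\right) Y{\left(u,5 \right)} = 86 \left(6 \left(-1 + 2\right) - 2\right) \left(2 + \sqrt{2 + 5}\right) = 86 \left(6 \cdot 1 - 2\right) \left(2 + \sqrt{7}\right) = 86 \left(6 - 2\right) \left(2 + \sqrt{7}\right) = 86 \cdot 4 \left(2 + \sqrt{7}\right) = 86 \left(8 + 4 \sqrt{7}\right) = 688 + 344 \sqrt{7}$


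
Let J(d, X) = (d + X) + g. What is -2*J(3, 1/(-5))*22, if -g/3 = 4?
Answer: 2024/5 ≈ 404.80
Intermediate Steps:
g = -12 (g = -3*4 = -12)
J(d, X) = -12 + X + d (J(d, X) = (d + X) - 12 = (X + d) - 12 = -12 + X + d)
-2*J(3, 1/(-5))*22 = -2*(-12 + 1/(-5) + 3)*22 = -2*(-12 - 1/5 + 3)*22 = -2*(-46/5)*22 = (92/5)*22 = 2024/5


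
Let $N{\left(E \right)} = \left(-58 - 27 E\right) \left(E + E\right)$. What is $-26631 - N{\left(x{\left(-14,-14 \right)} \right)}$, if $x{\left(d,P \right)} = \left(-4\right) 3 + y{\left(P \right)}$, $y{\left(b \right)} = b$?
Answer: $6857$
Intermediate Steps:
$x{\left(d,P \right)} = -12 + P$ ($x{\left(d,P \right)} = \left(-4\right) 3 + P = -12 + P$)
$N{\left(E \right)} = 2 E \left(-58 - 27 E\right)$ ($N{\left(E \right)} = \left(-58 - 27 E\right) 2 E = 2 E \left(-58 - 27 E\right)$)
$-26631 - N{\left(x{\left(-14,-14 \right)} \right)} = -26631 - - 2 \left(-12 - 14\right) \left(58 + 27 \left(-12 - 14\right)\right) = -26631 - \left(-2\right) \left(-26\right) \left(58 + 27 \left(-26\right)\right) = -26631 - \left(-2\right) \left(-26\right) \left(58 - 702\right) = -26631 - \left(-2\right) \left(-26\right) \left(-644\right) = -26631 - -33488 = -26631 + 33488 = 6857$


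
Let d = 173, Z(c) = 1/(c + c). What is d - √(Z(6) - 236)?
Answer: 173 - I*√8493/6 ≈ 173.0 - 15.36*I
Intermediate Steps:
Z(c) = 1/(2*c)
d - √(Z(6) - 236) = 173 - √((½)/6 - 236) = 173 - √((½)*(⅙) - 236) = 173 - √(1/12 - 236) = 173 - √(-2831/12) = 173 - I*√8493/6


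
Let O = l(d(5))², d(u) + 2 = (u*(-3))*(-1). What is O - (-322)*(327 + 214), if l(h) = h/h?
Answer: 174203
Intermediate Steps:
d(u) = -2 + 3*u (d(u) = -2 + (u*(-3))*(-1) = -2 - 3*u*(-1) = -2 + 3*u)
l(h) = 1
O = 1 (O = 1² = 1)
O - (-322)*(327 + 214) = 1 - (-322)*(327 + 214) = 1 - (-322)*541 = 1 - 1*(-174202) = 1 + 174202 = 174203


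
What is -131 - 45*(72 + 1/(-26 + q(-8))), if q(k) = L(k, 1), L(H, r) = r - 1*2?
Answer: -10108/3 ≈ -3369.3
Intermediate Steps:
L(H, r) = -2 + r (L(H, r) = r - 2 = -2 + r)
q(k) = -1 (q(k) = -2 + 1 = -1)
-131 - 45*(72 + 1/(-26 + q(-8))) = -131 - 45*(72 + 1/(-26 - 1)) = -131 - 45*(72 + 1/(-27)) = -131 - 45*(72 - 1/27) = -131 - 45*1943/27 = -131 - 9715/3 = -10108/3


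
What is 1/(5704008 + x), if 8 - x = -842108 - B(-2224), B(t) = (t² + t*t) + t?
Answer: 1/16436252 ≈ 6.0841e-8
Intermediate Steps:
B(t) = t + 2*t² (B(t) = (t² + t²) + t = 2*t² + t = t + 2*t²)
x = 10732244 (x = 8 - (-842108 - (-2224)*(1 + 2*(-2224))) = 8 - (-842108 - (-2224)*(1 - 4448)) = 8 - (-842108 - (-2224)*(-4447)) = 8 - (-842108 - 1*9890128) = 8 - (-842108 - 9890128) = 8 - 1*(-10732236) = 8 + 10732236 = 10732244)
1/(5704008 + x) = 1/(5704008 + 10732244) = 1/16436252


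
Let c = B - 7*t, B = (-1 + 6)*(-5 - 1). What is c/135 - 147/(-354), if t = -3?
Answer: 617/1770 ≈ 0.34859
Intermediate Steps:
B = -30 (B = 5*(-6) = -30)
c = -9 (c = -30 - 7*(-3) = -30 + 21 = -9)
c/135 - 147/(-354) = -9/135 - 147/(-354) = -9*1/135 - 147*(-1/354) = -1/15 + 49/118 = 617/1770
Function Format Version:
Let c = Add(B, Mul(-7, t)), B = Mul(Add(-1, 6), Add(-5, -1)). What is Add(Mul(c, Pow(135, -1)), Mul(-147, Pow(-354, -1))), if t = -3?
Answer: Rational(617, 1770) ≈ 0.34859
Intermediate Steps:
B = -30 (B = Mul(5, -6) = -30)
c = -9 (c = Add(-30, Mul(-7, -3)) = Add(-30, 21) = -9)
Add(Mul(c, Pow(135, -1)), Mul(-147, Pow(-354, -1))) = Add(Mul(-9, Pow(135, -1)), Mul(-147, Pow(-354, -1))) = Add(Mul(-9, Rational(1, 135)), Mul(-147, Rational(-1, 354))) = Add(Rational(-1, 15), Rational(49, 118)) = Rational(617, 1770)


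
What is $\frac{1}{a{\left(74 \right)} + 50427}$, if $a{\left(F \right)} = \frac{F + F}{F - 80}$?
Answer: $\frac{3}{151207} \approx 1.984 \cdot 10^{-5}$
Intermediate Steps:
$a{\left(F \right)} = \frac{2 F}{-80 + F}$
$\frac{1}{a{\left(74 \right)} + 50427} = \frac{1}{2 \cdot 74 \frac{1}{-80 + 74} + 50427} = \frac{1}{2 \cdot 74 \frac{1}{-6} + 50427} = \frac{1}{2 \cdot 74 \left(- \frac{1}{6}\right) + 50427} = \frac{1}{- \frac{74}{3} + 50427} = \frac{1}{\frac{151207}{3}} = \frac{3}{151207}$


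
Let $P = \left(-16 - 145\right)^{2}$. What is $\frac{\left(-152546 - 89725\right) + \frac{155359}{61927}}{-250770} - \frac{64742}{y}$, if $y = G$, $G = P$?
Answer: $- \frac{308257427015981}{201269226635295} \approx -1.5316$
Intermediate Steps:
$P = 25921$ ($P = \left(-161\right)^{2} = 25921$)
$G = 25921$
$y = 25921$
$\frac{\left(-152546 - 89725\right) + \frac{155359}{61927}}{-250770} - \frac{64742}{y} = \frac{\left(-152546 - 89725\right) + \frac{155359}{61927}}{-250770} - \frac{64742}{25921} = \left(-242271 + 155359 \cdot \frac{1}{61927}\right) \left(- \frac{1}{250770}\right) - \frac{64742}{25921} = \left(-242271 + \frac{155359}{61927}\right) \left(- \frac{1}{250770}\right) - \frac{64742}{25921} = \left(- \frac{15002960858}{61927}\right) \left(- \frac{1}{250770}\right) - \frac{64742}{25921} = \frac{7501480429}{7764716895} - \frac{64742}{25921} = - \frac{308257427015981}{201269226635295}$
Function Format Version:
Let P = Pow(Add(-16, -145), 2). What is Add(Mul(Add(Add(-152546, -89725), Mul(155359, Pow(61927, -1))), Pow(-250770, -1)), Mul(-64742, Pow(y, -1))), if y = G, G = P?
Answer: Rational(-308257427015981, 201269226635295) ≈ -1.5316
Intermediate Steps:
P = 25921 (P = Pow(-161, 2) = 25921)
G = 25921
y = 25921
Add(Mul(Add(Add(-152546, -89725), Mul(155359, Pow(61927, -1))), Pow(-250770, -1)), Mul(-64742, Pow(y, -1))) = Add(Mul(Add(Add(-152546, -89725), Mul(155359, Pow(61927, -1))), Pow(-250770, -1)), Mul(-64742, Pow(25921, -1))) = Add(Mul(Add(-242271, Mul(155359, Rational(1, 61927))), Rational(-1, 250770)), Mul(-64742, Rational(1, 25921))) = Add(Mul(Add(-242271, Rational(155359, 61927)), Rational(-1, 250770)), Rational(-64742, 25921)) = Add(Mul(Rational(-15002960858, 61927), Rational(-1, 250770)), Rational(-64742, 25921)) = Add(Rational(7501480429, 7764716895), Rational(-64742, 25921)) = Rational(-308257427015981, 201269226635295)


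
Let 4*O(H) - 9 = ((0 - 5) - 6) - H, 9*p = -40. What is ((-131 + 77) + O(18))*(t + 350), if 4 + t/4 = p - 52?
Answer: -57466/9 ≈ -6385.1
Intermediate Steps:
p = -40/9 (p = (1/9)*(-40) = -40/9 ≈ -4.4444)
t = -2176/9 (t = -16 + 4*(-40/9 - 52) = -16 + 4*(-508/9) = -16 - 2032/9 = -2176/9 ≈ -241.78)
O(H) = -1/2 - H/4 (O(H) = 9/4 + (((0 - 5) - 6) - H)/4 = 9/4 + ((-5 - 6) - H)/4 = 9/4 + (-11 - H)/4 = 9/4 + (-11/4 - H/4) = -1/2 - H/4)
((-131 + 77) + O(18))*(t + 350) = ((-131 + 77) + (-1/2 - 1/4*18))*(-2176/9 + 350) = (-54 + (-1/2 - 9/2))*(974/9) = (-54 - 5)*(974/9) = -59*974/9 = -57466/9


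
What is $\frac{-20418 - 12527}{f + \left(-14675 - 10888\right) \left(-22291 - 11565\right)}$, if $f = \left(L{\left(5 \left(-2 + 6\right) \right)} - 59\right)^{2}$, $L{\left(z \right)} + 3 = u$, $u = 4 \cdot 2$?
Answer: $- \frac{32945}{865463844} \approx -3.8066 \cdot 10^{-5}$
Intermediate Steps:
$u = 8$
$L{\left(z \right)} = 5$ ($L{\left(z \right)} = -3 + 8 = 5$)
$f = 2916$ ($f = \left(5 - 59\right)^{2} = \left(-54\right)^{2} = 2916$)
$\frac{-20418 - 12527}{f + \left(-14675 - 10888\right) \left(-22291 - 11565\right)} = \frac{-20418 - 12527}{2916 + \left(-14675 - 10888\right) \left(-22291 - 11565\right)} = - \frac{32945}{2916 - -865460928} = - \frac{32945}{2916 + 865460928} = - \frac{32945}{865463844}$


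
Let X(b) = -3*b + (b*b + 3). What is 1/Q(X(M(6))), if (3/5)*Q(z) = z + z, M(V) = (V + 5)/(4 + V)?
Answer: 30/91 ≈ 0.32967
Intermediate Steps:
M(V) = (5 + V)/(4 + V)
X(b) = 3 + b² - 3*b (X(b) = -3*b + (b² + 3) = -3*b + (3 + b²) = 3 + b² - 3*b)
Q(z) = 10*z/3 (Q(z) = 5*(z + z)/3 = 5*(2*z)/3 = 10*z/3)
1/Q(X(M(6))) = 1/(10*(3 + ((5 + 6)/(4 + 6))² - 3*(5 + 6)/(4 + 6))/3) = 1/(10*(3 + (11/10)² - 3*11/10)/3) = 1/(10*(3 + 121/100 - 33/10)/3) = 1/((10/3)*(91/100)) = 1/(91/30) = 30/91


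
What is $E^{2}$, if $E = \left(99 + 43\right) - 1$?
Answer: $19881$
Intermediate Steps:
$E = 141$ ($E = 142 - 1 = 141$)
$E^{2} = 141^{2} = 19881$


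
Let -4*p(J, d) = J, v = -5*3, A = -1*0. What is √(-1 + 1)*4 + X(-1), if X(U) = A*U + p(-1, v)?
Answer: ¼ ≈ 0.25000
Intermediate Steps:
A = 0
v = -15
p(J, d) = -J/4
X(U) = ¼ (X(U) = 0*U - ¼*(-1) = 0 + ¼ = ¼)
√(-1 + 1)*4 + X(-1) = √(-1 + 1)*4 + ¼ = √0*4 + ¼ = 0*4 + ¼ = 0 + ¼ = ¼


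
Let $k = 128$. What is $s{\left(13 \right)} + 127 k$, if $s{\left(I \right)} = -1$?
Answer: $16255$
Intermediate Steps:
$s{\left(13 \right)} + 127 k = -1 + 127 \cdot 128 = -1 + 16256 = 16255$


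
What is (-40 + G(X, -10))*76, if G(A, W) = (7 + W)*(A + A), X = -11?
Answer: 1976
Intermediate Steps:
G(A, W) = 2*A*(7 + W) (G(A, W) = (7 + W)*(2*A) = 2*A*(7 + W))
(-40 + G(X, -10))*76 = (-40 + 2*(-11)*(7 - 10))*76 = (-40 + 2*(-11)*(-3))*76 = (-40 + 66)*76 = 26*76 = 1976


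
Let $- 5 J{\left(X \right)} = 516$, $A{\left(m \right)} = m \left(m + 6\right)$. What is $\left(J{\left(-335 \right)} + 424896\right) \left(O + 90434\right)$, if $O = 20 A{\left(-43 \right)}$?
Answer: $\frac{259663094856}{5} \approx 5.1933 \cdot 10^{10}$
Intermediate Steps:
$A{\left(m \right)} = m \left(6 + m\right)$
$O = 31820$ ($O = 20 \left(- 43 \left(6 - 43\right)\right) = 20 \left(\left(-43\right) \left(-37\right)\right) = 20 \cdot 1591 = 31820$)
$J{\left(X \right)} = - \frac{516}{5}$ ($J{\left(X \right)} = \left(- \frac{1}{5}\right) 516 = - \frac{516}{5}$)
$\left(J{\left(-335 \right)} + 424896\right) \left(O + 90434\right) = \left(- \frac{516}{5} + 424896\right) \left(31820 + 90434\right) = \frac{2123964}{5} \cdot 122254 = \frac{259663094856}{5}$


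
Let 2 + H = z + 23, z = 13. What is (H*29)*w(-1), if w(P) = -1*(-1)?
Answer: 986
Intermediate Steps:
H = 34 (H = -2 + (13 + 23) = -2 + 36 = 34)
w(P) = 1
(H*29)*w(-1) = (34*29)*1 = 986*1 = 986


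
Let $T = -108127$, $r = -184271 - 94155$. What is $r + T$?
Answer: $-386553$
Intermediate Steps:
$r = -278426$ ($r = -184271 - 94155 = -278426$)
$r + T = -278426 - 108127 = -386553$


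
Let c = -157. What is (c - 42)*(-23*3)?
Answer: 13731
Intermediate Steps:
(c - 42)*(-23*3) = (-157 - 42)*(-23*3) = -199*(-69) = 13731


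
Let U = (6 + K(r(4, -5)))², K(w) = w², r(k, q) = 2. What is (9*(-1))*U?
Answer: -900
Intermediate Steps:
U = 100 (U = (6 + 2²)² = (6 + 4)² = 10² = 100)
(9*(-1))*U = (9*(-1))*100 = -9*100 = -900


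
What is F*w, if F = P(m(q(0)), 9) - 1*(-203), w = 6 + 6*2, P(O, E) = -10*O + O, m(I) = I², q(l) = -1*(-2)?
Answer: 3006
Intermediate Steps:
q(l) = 2
P(O, E) = -9*O
w = 18 (w = 6 + 12 = 18)
F = 167 (F = -9*2² - 1*(-203) = -9*4 + 203 = -36 + 203 = 167)
F*w = 167*18 = 3006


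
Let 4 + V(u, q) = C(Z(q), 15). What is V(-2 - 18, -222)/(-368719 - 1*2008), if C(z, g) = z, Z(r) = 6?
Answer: -2/370727 ≈ -5.3948e-6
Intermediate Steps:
V(u, q) = 2 (V(u, q) = -4 + 6 = 2)
V(-2 - 18, -222)/(-368719 - 1*2008) = 2/(-368719 - 1*2008) = 2/(-368719 - 2008) = 2/(-370727) = 2*(-1/370727) = -2/370727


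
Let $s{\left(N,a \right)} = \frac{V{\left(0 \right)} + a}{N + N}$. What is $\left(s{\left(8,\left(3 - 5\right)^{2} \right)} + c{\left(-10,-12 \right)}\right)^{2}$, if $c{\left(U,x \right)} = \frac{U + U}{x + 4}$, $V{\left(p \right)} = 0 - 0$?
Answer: $\frac{121}{16} \approx 7.5625$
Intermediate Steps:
$V{\left(p \right)} = 0$ ($V{\left(p \right)} = 0 + 0 = 0$)
$c{\left(U,x \right)} = \frac{2 U}{4 + x}$
$s{\left(N,a \right)} = \frac{a}{2 N}$ ($s{\left(N,a \right)} = \frac{0 + a}{N + N} = \frac{a}{2 N}$)
$\left(s{\left(8,\left(3 - 5\right)^{2} \right)} + c{\left(-10,-12 \right)}\right)^{2} = \left(\frac{\left(3 - 5\right)^{2}}{2 \cdot 8} + 2 \left(-10\right) \frac{1}{4 - 12}\right)^{2} = \left(\frac{1}{2} \left(-2\right)^{2} \cdot \frac{1}{8} + 2 \left(-10\right) \frac{1}{-8}\right)^{2} = \left(\frac{1}{2} \cdot 4 \cdot \frac{1}{8} + 2 \left(-10\right) \left(- \frac{1}{8}\right)\right)^{2} = \left(\frac{1}{4} + \frac{5}{2}\right)^{2} = \left(\frac{11}{4}\right)^{2} = \frac{121}{16}$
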